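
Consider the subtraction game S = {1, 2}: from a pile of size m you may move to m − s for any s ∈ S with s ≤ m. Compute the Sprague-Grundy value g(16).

Build the Grundy sequence with g(k) = mex{g(k−s) : s ∈ {1, 2}, s ≤ k}:
k:     0  1  2  3  4  5  6  7  8  9 10 11 12 13 14 15 16
g(k):  0  1  2  0  1  2  0  1  2  0  1  2  0  1  2  0  1
So g(16) = 1.

1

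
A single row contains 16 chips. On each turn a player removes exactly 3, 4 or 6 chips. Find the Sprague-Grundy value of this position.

2

Compute g(0), g(1), … for moves {3, 4, 6}:
k:     0  1  2  3  4  5  6  7  8  9 10 11 12 13 14 15 16
g(k):  0  0  0  1  1  1  2  2  2  0  0  0  1  1  1  2  2
So g(16) = 2.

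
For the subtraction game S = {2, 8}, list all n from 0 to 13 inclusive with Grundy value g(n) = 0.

0, 1, 4, 5, 10, 11

Compute g(0), g(1), … for moves {2, 8}:
k:     0  1  2  3  4  5  6  7  8  9 10 11 12 13
g(k):  0  0  1  1  0  0  1  1  2  2  0  0  1  1
The P-positions (g = 0) in 0..13 are 0, 1, 4, 5, 10, 11.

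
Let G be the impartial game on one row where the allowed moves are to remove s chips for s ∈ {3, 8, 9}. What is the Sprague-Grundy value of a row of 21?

Build the Grundy sequence with g(k) = mex{g(k−s) : s ∈ {3, 8, 9}, s ≤ k}:
k:     0  1  2  3  4  5  6  7  8  9 10 11 12 13 14 15 16 17 18 19 20 21
g(k):  0  0  0  1  1  1  0  0  2  1  1  3  0  0  2  1  1  0  0  0  1  1
So g(21) = 1.

1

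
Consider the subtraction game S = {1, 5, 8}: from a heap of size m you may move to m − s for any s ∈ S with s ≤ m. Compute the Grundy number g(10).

Grundy values for subtraction set {1, 5, 8}:
g(0) = mex{} = 0
g(1) = mex{0} = 1
g(2) = mex{1} = 0
g(3) = mex{0} = 1
g(4) = mex{1} = 0
g(5) = mex{0} = 1
g(6) = mex{1} = 0
g(7) = mex{0} = 1
g(8) = mex{0,1} = 2
g(9) = mex{0,1,2} = 3
g(10) = mex{0,1,3} = 2
So g(10) = 2.

2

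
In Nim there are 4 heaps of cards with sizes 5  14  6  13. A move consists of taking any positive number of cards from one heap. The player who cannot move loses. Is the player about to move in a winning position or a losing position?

Losing position

In binary:
  0101  (5)
  1110  (14)
  0110  (6)
  1101  (13)
  ----
  0000  (0)
The nim-sum is 0, so this is a P-position: the player to move is in a losing position under optimal play.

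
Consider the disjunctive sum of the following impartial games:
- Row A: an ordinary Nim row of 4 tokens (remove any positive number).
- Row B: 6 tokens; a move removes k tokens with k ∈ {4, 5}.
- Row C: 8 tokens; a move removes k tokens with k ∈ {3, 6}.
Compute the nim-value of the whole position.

Row A is a plain Nim row of size 4, so its Grundy value is 4.
For row B, compute g(0), g(1), … with moves {4, 5}:
g(0) = mex{} = 0
g(1) = mex{} = 0
g(2) = mex{} = 0
g(3) = mex{} = 0
g(4) = mex{0} = 1
g(5) = mex{0} = 1
g(6) = mex{0} = 1
So g(6) = 1.
For row C, compute g(0), g(1), … with moves {3, 6}:
g(0) = mex{} = 0
g(1) = mex{} = 0
g(2) = mex{} = 0
g(3) = mex{0} = 1
g(4) = mex{0} = 1
g(5) = mex{0} = 1
g(6) = mex{0,1} = 2
g(7) = mex{0,1} = 2
g(8) = mex{0,1} = 2
So g(8) = 2.
By the Sprague-Grundy theorem, the Grundy value of a sum of independent games is the XOR of the component values.
Combined value = 4 XOR 1 XOR 2 = 7.

7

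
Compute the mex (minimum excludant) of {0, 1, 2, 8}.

The values 0, 1, 2 are all present; 3 is the first non-negative integer missing from the set.

3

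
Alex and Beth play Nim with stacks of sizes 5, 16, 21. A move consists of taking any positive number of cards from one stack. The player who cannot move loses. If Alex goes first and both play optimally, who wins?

Nim-sum: 5 ^ 16 ^ 21 = 0.
The nim-sum is 0, so this is a P-position: the player to move is in a losing position under optimal play; Alex is about to move from it and so loses — Beth wins.

Beth wins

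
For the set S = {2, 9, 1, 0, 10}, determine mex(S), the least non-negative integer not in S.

3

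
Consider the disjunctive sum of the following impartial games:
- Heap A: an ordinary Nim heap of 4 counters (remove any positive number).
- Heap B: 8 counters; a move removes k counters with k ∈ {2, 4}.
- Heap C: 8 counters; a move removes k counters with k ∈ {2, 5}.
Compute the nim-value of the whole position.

Heap A is a plain Nim heap of size 4, so its Grundy value is 4.
Grundy values for heap B (subtraction set {2, 4}):
g(0) = mex{} = 0
g(1) = mex{} = 0
g(2) = mex{0} = 1
g(3) = mex{0} = 1
g(4) = mex{0,1} = 2
g(5) = mex{0,1} = 2
g(6) = mex{1,2} = 0
g(7) = mex{1,2} = 0
g(8) = mex{0,2} = 1
So g(8) = 1.
Grundy values for heap C (subtraction set {2, 5}):
g(0) = mex{} = 0
g(1) = mex{} = 0
g(2) = mex{0} = 1
g(3) = mex{0} = 1
g(4) = mex{1} = 0
g(5) = mex{0,1} = 2
g(6) = mex{0} = 1
g(7) = mex{1,2} = 0
g(8) = mex{1} = 0
So g(8) = 0.
By the Sprague-Grundy theorem, the Grundy value of a sum of independent games is the XOR of the component values.
Combined value = 4 XOR 1 XOR 0 = 5.

5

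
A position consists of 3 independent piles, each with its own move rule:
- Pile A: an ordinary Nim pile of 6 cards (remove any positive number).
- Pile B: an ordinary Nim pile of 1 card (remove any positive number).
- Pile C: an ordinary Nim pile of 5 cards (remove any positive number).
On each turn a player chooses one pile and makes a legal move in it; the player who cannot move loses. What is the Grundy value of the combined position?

Pile A is a plain Nim pile of size 6, so its Grundy value is 6.
Pile B is a plain Nim pile of size 1, so its Grundy value is 1.
Pile C is a plain Nim pile of size 5, so its Grundy value is 5.
By the Sprague-Grundy theorem, the Grundy value of a sum of independent games is the XOR of the component values.
Combined value = 6 ⊕ 1 ⊕ 5 = 2.

2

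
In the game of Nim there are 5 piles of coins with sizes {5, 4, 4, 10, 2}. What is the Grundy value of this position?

Compute the nim-sum pairwise:
5 ^ 4 = 1
1 ^ 4 = 5
5 ^ 10 = 15
15 ^ 2 = 13

13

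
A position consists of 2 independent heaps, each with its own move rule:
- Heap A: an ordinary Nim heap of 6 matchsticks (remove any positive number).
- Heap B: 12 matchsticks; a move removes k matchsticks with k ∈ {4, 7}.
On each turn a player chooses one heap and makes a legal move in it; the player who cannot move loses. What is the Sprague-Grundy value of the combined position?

Heap A is a plain Nim heap of size 6, so its Grundy value is 6.
Build the Grundy sequence for heap B with g(k) = mex{g(k−s) : s ∈ {4, 7}, s ≤ k}:
g(0) = mex{} = 0
g(1) = mex{} = 0
g(2) = mex{} = 0
g(3) = mex{} = 0
g(4) = mex{0} = 1
g(5) = mex{0} = 1
g(6) = mex{0} = 1
g(7) = mex{0} = 1
g(8) = mex{0,1} = 2
g(9) = mex{0,1} = 2
g(10) = mex{0,1} = 2
g(11) = mex{1} = 0
g(12) = mex{1,2} = 0
So g(12) = 0.
The value of a disjunctive sum is the nim-sum of the parts.
Combined value = 6 XOR 0 = 6.

6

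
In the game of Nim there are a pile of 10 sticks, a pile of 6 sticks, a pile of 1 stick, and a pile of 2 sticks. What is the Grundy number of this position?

15

Compute the nim-sum pairwise:
10 ⊕ 6 = 12
12 ⊕ 1 = 13
13 ⊕ 2 = 15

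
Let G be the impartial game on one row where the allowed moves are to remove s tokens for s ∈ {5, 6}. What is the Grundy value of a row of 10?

2

Build the Grundy sequence with g(k) = mex{g(k−s) : s ∈ {5, 6}, s ≤ k}:
k:     0  1  2  3  4  5  6  7  8  9 10
g(k):  0  0  0  0  0  1  1  1  1  1  2
So g(10) = 2.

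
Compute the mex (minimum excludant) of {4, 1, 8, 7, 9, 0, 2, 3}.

The values 0, 1, 2, 3, 4 are all present; 5 is the first non-negative integer missing from the set.

5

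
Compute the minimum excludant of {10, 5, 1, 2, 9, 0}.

3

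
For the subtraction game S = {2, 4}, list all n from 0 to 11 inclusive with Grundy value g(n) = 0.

Build the Grundy sequence with g(k) = mex{g(k−s) : s ∈ {2, 4}, s ≤ k}:
k:     0  1  2  3  4  5  6  7  8  9 10 11
g(k):  0  0  1  1  2  2  0  0  1  1  2  2
The P-positions (g = 0) in 0..11 are 0, 1, 6, 7.

0, 1, 6, 7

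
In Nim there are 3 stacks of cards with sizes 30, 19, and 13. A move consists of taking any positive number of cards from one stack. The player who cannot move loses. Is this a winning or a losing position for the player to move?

Losing position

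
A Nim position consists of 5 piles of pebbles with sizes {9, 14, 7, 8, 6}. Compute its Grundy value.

Nim-sum: 9 ^ 14 ^ 7 ^ 8 ^ 6 = 14.

14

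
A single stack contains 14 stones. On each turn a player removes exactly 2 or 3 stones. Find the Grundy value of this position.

2

Grundy values for subtraction set {2, 3}:
k:     0  1  2  3  4  5  6  7  8  9 10 11 12 13 14
g(k):  0  0  1  1  2  0  0  1  1  2  0  0  1  1  2
So g(14) = 2.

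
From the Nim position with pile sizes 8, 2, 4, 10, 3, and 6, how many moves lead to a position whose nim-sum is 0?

1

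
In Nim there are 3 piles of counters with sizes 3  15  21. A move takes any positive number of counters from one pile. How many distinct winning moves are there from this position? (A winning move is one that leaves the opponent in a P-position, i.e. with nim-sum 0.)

Write each in binary and XOR column by column:
  00011  (3)
  01111  (15)
  10101  (21)
  -----
  11001  (25)
The overall nim-sum is X = 25. A pile of size p has a winning move iff p XOR X < p (reduce it to p XOR X).
  3: 3 XOR 25 = 26 ≥ 3 — no move.
  15: 15 XOR 25 = 22 ≥ 15 — no move.
  21: 21 XOR 25 = 12 < 21 — winning move (to 12).
That gives 1 winning move.

1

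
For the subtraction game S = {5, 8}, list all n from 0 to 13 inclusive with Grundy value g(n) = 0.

Grundy values for subtraction set {5, 8}:
k:     0  1  2  3  4  5  6  7  8  9 10 11 12 13
g(k):  0  0  0  0  0  1  1  1  1  1  2  2  2  0
The P-positions (g = 0) in 0..13 are 0, 1, 2, 3, 4, 13.

0, 1, 2, 3, 4, 13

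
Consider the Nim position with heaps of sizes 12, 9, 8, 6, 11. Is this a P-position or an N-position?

P-position

In binary:
  1100  (12)
  1001  (9)
  1000  (8)
  0110  (6)
  1011  (11)
  ----
  0000  (0)
The nim-sum is 0, so this is a P-position: the player to move is in a losing position under optimal play.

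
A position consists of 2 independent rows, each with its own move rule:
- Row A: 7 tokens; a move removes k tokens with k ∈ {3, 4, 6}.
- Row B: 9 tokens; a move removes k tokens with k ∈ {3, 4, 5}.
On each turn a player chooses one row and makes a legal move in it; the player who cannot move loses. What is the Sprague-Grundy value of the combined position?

Build the Grundy sequence for row A with g(k) = mex{g(k−s) : s ∈ {3, 4, 6}, s ≤ k}:
k:     0  1  2  3  4  5  6  7
g(k):  0  0  0  1  1  1  2  2
So g(7) = 2.
For row B, compute g(0), g(1), … with moves {3, 4, 5}:
k:     0  1  2  3  4  5  6  7  8  9
g(k):  0  0  0  1  1  1  2  2  0  0
So g(9) = 0.
By the Sprague-Grundy theorem, the Grundy value of a sum of independent games is the XOR of the component values.
Combined value = 2 ⊕ 0 = 2.

2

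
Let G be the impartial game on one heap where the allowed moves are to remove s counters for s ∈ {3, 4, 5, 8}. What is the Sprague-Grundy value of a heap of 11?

0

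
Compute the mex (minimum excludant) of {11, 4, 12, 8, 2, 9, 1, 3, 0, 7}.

The values 0, 1, 2, 3, 4 are all present; 5 is the first non-negative integer missing from the set.

5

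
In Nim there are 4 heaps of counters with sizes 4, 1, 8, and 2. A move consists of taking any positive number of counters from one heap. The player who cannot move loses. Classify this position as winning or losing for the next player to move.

Winning position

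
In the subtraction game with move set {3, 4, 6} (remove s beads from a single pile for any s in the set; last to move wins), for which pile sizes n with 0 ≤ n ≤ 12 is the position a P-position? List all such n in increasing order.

Grundy values for subtraction set {3, 4, 6}:
k:     0  1  2  3  4  5  6  7  8  9 10 11 12
g(k):  0  0  0  1  1  1  2  2  2  0  0  0  1
The P-positions (g = 0) in 0..12 are 0, 1, 2, 9, 10, 11.

0, 1, 2, 9, 10, 11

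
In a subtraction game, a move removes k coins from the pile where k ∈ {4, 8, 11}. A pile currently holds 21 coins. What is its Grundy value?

Grundy values for subtraction set {4, 8, 11}:
k:     0  1  2  3  4  5  6  7  8  9 10 11 12 13 14 15 16 17 18 19 20 21
g(k):  0  0  0  0  1  1  1  1  2  2  2  2  3  3  3  0  0  0  0  1  1  1
So g(21) = 1.

1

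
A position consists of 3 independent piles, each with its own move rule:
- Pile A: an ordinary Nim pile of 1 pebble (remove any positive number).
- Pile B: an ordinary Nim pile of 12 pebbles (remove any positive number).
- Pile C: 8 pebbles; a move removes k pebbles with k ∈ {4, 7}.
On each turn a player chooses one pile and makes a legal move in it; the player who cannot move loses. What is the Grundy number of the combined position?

Pile A is a plain Nim pile of size 1, so its Grundy value is 1.
Pile B is a plain Nim pile of size 12, so its Grundy value is 12.
Build the Grundy sequence for pile C with g(k) = mex{g(k−s) : s ∈ {4, 7}, s ≤ k}:
k:     0  1  2  3  4  5  6  7  8
g(k):  0  0  0  0  1  1  1  1  2
So g(8) = 2.
By the Sprague-Grundy theorem, the Grundy value of a sum of independent games is the XOR of the component values.
Combined value = 1 XOR 12 XOR 2 = 15.

15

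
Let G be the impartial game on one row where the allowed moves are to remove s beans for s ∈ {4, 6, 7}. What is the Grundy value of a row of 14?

Grundy values for subtraction set {4, 6, 7}:
k:     0  1  2  3  4  5  6  7  8  9 10 11 12 13 14
g(k):  0  0  0  0  1  1  1  1  2  2  2  0  0  0  0
So g(14) = 0.

0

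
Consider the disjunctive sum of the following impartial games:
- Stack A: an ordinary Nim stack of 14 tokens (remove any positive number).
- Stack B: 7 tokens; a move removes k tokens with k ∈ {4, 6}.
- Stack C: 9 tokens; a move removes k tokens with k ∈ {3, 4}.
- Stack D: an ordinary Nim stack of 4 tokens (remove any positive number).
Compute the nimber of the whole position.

11

Stack A is a plain Nim stack of size 14, so its Grundy value is 14.
Grundy values for stack B (subtraction set {4, 6}):
k:     0  1  2  3  4  5  6  7
g(k):  0  0  0  0  1  1  1  1
So g(7) = 1.
Build the Grundy sequence for stack C with g(k) = mex{g(k−s) : s ∈ {3, 4}, s ≤ k}:
g(0) = mex{} = 0
g(1) = mex{} = 0
g(2) = mex{} = 0
g(3) = mex{0} = 1
g(4) = mex{0} = 1
g(5) = mex{0} = 1
g(6) = mex{0,1} = 2
g(7) = mex{1} = 0
g(8) = mex{1} = 0
g(9) = mex{1,2} = 0
So g(9) = 0.
Stack D is a plain Nim stack of size 4, so its Grundy value is 4.
The value of a disjunctive sum is the nim-sum of the parts.
Combined value = 14 ⊕ 1 ⊕ 0 ⊕ 4 = 11.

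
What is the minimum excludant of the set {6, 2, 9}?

0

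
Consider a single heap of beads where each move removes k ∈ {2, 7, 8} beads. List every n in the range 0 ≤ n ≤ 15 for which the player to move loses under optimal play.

0, 1, 4, 5, 10, 14, 15

Grundy values for subtraction set {2, 7, 8}:
k:     0  1  2  3  4  5  6  7  8  9 10 11 12 13 14 15
g(k):  0  0  1  1  0  0  1  1  2  2  0  3  1  2  0  0
The P-positions (g = 0) in 0..15 are 0, 1, 4, 5, 10, 14, 15.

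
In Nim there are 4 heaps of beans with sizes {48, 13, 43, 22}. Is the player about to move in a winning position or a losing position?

Losing position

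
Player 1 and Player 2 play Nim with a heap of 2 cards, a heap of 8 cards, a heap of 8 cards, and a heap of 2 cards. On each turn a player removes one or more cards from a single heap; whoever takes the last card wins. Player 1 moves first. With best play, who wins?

Player 2 wins

Write each in binary and XOR column by column:
  0010  (2)
  1000  (8)
  1000  (8)
  0010  (2)
  ----
  0000  (0)
The nim-sum is 0, so this is a P-position: the player to move is in a losing position under optimal play; Player 1 is about to move from it and so loses — Player 2 wins.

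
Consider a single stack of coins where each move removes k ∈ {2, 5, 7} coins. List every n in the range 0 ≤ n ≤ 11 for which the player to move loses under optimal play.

0, 1, 4, 10

Grundy values for subtraction set {2, 5, 7}:
g(0) = mex{} = 0
g(1) = mex{} = 0
g(2) = mex{0} = 1
g(3) = mex{0} = 1
g(4) = mex{1} = 0
g(5) = mex{0,1} = 2
g(6) = mex{0} = 1
g(7) = mex{0,1,2} = 3
g(8) = mex{0,1} = 2
g(9) = mex{0,1,3} = 2
g(10) = mex{1,2} = 0
g(11) = mex{0,1,2} = 3
The P-positions (g = 0) in 0..11 are 0, 1, 4, 10.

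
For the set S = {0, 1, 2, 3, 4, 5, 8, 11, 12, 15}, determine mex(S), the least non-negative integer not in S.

The values 0, 1, 2, 3, 4, 5 are all present; 6 is the first non-negative integer missing from the set.

6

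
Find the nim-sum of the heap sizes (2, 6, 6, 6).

Nim-sum: 2 ⊕ 6 ⊕ 6 ⊕ 6 = 4.

4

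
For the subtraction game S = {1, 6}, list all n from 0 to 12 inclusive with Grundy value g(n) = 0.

0, 2, 4, 7, 9, 11

Compute g(0), g(1), … for moves {1, 6}:
g(0) = mex{} = 0
g(1) = mex{0} = 1
g(2) = mex{1} = 0
g(3) = mex{0} = 1
g(4) = mex{1} = 0
g(5) = mex{0} = 1
g(6) = mex{0,1} = 2
g(7) = mex{1,2} = 0
g(8) = mex{0} = 1
g(9) = mex{1} = 0
g(10) = mex{0} = 1
g(11) = mex{1} = 0
g(12) = mex{0,2} = 1
The P-positions (g = 0) in 0..12 are 0, 2, 4, 7, 9, 11.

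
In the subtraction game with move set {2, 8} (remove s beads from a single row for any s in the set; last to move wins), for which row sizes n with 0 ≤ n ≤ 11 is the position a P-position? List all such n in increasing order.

0, 1, 4, 5, 10, 11

Grundy values for subtraction set {2, 8}:
k:     0  1  2  3  4  5  6  7  8  9 10 11
g(k):  0  0  1  1  0  0  1  1  2  2  0  0
The P-positions (g = 0) in 0..11 are 0, 1, 4, 5, 10, 11.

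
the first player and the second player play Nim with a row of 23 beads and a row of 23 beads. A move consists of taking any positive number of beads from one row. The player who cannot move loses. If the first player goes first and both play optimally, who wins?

the second player wins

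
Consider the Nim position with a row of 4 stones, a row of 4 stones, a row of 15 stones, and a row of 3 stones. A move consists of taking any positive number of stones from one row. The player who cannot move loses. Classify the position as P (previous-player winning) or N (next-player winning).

Nim-sum: 4 ⊕ 4 ⊕ 15 ⊕ 3 = 12.
The nim-sum is 12 ≠ 0, so this is an N-position: the player to move can win.

N-position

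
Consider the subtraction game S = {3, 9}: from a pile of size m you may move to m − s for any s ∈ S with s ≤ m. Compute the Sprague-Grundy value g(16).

1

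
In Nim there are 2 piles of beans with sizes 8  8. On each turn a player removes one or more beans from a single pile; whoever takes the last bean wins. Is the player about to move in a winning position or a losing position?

Compute the nim-sum pairwise:
8 ^ 8 = 0
The nim-sum is 0, so this is a P-position: the player to move is in a losing position under optimal play.

Losing position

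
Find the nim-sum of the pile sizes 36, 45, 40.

Nim-sum: 36 ^ 45 ^ 40 = 33.

33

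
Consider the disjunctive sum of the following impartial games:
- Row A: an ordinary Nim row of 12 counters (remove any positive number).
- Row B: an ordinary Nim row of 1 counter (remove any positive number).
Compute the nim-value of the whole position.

Row A is a plain Nim row of size 12, so its Grundy value is 12.
Row B is a plain Nim row of size 1, so its Grundy value is 1.
The value of a disjunctive sum is the nim-sum of the parts.
Combined value = 12 XOR 1 = 13.

13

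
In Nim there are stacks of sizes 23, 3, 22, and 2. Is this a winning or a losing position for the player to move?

Losing position

In binary:
  10111  (23)
  00011  (3)
  10110  (22)
  00010  (2)
  -----
  00000  (0)
The nim-sum is 0, so this is a P-position: the player to move is in a losing position under optimal play.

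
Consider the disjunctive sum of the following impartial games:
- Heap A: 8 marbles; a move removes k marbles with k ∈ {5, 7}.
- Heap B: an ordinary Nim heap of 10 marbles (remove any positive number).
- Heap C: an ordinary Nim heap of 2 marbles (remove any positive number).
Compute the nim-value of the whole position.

Build the Grundy sequence for heap A with g(k) = mex{g(k−s) : s ∈ {5, 7}, s ≤ k}:
g(0) = mex{} = 0
g(1) = mex{} = 0
g(2) = mex{} = 0
g(3) = mex{} = 0
g(4) = mex{} = 0
g(5) = mex{0} = 1
g(6) = mex{0} = 1
g(7) = mex{0} = 1
g(8) = mex{0} = 1
So g(8) = 1.
Heap B is a plain Nim heap of size 10, so its Grundy value is 10.
Heap C is a plain Nim heap of size 2, so its Grundy value is 2.
The value of a disjunctive sum is the nim-sum of the parts.
Combined value = 1 ⊕ 10 ⊕ 2 = 9.

9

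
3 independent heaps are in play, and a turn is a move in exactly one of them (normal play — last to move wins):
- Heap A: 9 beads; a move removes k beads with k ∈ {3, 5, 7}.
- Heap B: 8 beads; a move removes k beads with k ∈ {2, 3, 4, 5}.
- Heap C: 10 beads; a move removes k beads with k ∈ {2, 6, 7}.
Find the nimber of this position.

0

For heap A, compute g(0), g(1), … with moves {3, 5, 7}:
g(0) = mex{} = 0
g(1) = mex{} = 0
g(2) = mex{} = 0
g(3) = mex{0} = 1
g(4) = mex{0} = 1
g(5) = mex{0} = 1
g(6) = mex{0,1} = 2
g(7) = mex{0,1} = 2
g(8) = mex{0,1} = 2
g(9) = mex{0,1,2} = 3
So g(9) = 3.
For heap B, compute g(0), g(1), … with moves {2, 3, 4, 5}:
k:     0  1  2  3  4  5  6  7  8
g(k):  0  0  1  1  2  2  3  0  0
So g(8) = 0.
Build the Grundy sequence for heap C with g(k) = mex{g(k−s) : s ∈ {2, 6, 7}, s ≤ k}:
g(0) = mex{} = 0
g(1) = mex{} = 0
g(2) = mex{0} = 1
g(3) = mex{0} = 1
g(4) = mex{1} = 0
g(5) = mex{1} = 0
g(6) = mex{0} = 1
g(7) = mex{0} = 1
g(8) = mex{0,1} = 2
g(9) = mex{1} = 0
g(10) = mex{0,1,2} = 3
So g(10) = 3.
The value of a disjunctive sum is the nim-sum of the parts.
Combined value = 3 XOR 0 XOR 3 = 0.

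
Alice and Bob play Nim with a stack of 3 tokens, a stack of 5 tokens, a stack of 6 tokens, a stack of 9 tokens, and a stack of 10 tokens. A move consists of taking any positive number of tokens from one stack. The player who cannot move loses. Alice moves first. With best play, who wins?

Compute the nim-sum pairwise:
3 XOR 5 = 6
6 XOR 6 = 0
0 XOR 9 = 9
9 XOR 10 = 3
The nim-sum is 3 ≠ 0, so this is an N-position: the player to move can win; Alice has a winning move.

Alice wins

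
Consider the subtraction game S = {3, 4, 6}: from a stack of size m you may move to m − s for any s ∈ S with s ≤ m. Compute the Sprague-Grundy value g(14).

1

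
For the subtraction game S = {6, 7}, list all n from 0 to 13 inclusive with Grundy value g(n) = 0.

0, 1, 2, 3, 4, 5, 13

Build the Grundy sequence with g(k) = mex{g(k−s) : s ∈ {6, 7}, s ≤ k}:
g(0) = mex{} = 0
g(1) = mex{} = 0
g(2) = mex{} = 0
g(3) = mex{} = 0
g(4) = mex{} = 0
g(5) = mex{} = 0
g(6) = mex{0} = 1
g(7) = mex{0} = 1
g(8) = mex{0} = 1
g(9) = mex{0} = 1
g(10) = mex{0} = 1
g(11) = mex{0} = 1
g(12) = mex{0,1} = 2
g(13) = mex{1} = 0
The P-positions (g = 0) in 0..13 are 0, 1, 2, 3, 4, 5, 13.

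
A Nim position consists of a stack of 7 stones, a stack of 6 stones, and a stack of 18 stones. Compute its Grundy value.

Compute the nim-sum pairwise:
7 ⊕ 6 = 1
1 ⊕ 18 = 19

19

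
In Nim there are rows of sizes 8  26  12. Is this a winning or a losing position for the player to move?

Compute the nim-sum pairwise:
8 ⊕ 26 = 18
18 ⊕ 12 = 30
The nim-sum is 30 ≠ 0, so this is an N-position: the player to move can win.

Winning position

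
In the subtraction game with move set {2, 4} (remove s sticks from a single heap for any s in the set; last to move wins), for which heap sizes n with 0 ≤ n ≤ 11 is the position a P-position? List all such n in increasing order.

0, 1, 6, 7

Build the Grundy sequence with g(k) = mex{g(k−s) : s ∈ {2, 4}, s ≤ k}:
k:     0  1  2  3  4  5  6  7  8  9 10 11
g(k):  0  0  1  1  2  2  0  0  1  1  2  2
The P-positions (g = 0) in 0..11 are 0, 1, 6, 7.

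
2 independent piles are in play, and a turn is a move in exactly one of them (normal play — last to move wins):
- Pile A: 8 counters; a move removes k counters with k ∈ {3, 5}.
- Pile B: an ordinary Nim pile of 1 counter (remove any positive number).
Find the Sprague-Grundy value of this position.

Build the Grundy sequence for pile A with g(k) = mex{g(k−s) : s ∈ {3, 5}, s ≤ k}:
k:     0  1  2  3  4  5  6  7  8
g(k):  0  0  0  1  1  1  2  2  0
So g(8) = 0.
Pile B is a plain Nim pile of size 1, so its Grundy value is 1.
The value of a disjunctive sum is the nim-sum of the parts.
Combined value = 0 ⊕ 1 = 1.

1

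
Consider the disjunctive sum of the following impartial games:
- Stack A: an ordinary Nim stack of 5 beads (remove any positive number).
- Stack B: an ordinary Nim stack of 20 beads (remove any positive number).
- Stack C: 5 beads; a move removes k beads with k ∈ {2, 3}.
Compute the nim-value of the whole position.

Stack A is a plain Nim stack of size 5, so its Grundy value is 5.
Stack B is a plain Nim stack of size 20, so its Grundy value is 20.
Build the Grundy sequence for stack C with g(k) = mex{g(k−s) : s ∈ {2, 3}, s ≤ k}:
g(0) = mex{} = 0
g(1) = mex{} = 0
g(2) = mex{0} = 1
g(3) = mex{0} = 1
g(4) = mex{0,1} = 2
g(5) = mex{1} = 0
So g(5) = 0.
By the Sprague-Grundy theorem, the Grundy value of a sum of independent games is the XOR of the component values.
Combined value = 5 ⊕ 20 ⊕ 0 = 17.

17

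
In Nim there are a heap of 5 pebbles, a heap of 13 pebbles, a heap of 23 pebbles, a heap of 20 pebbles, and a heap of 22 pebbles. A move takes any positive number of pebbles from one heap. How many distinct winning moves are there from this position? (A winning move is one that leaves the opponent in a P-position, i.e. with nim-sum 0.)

3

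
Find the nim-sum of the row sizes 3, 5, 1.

7

In binary:
  011  (3)
  101  (5)
  001  (1)
  ---
  111  (7)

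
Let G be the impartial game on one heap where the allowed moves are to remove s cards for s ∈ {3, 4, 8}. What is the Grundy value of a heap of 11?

3

Build the Grundy sequence with g(k) = mex{g(k−s) : s ∈ {3, 4, 8}, s ≤ k}:
g(0) = mex{} = 0
g(1) = mex{} = 0
g(2) = mex{} = 0
g(3) = mex{0} = 1
g(4) = mex{0} = 1
g(5) = mex{0} = 1
g(6) = mex{0,1} = 2
g(7) = mex{1} = 0
g(8) = mex{0,1} = 2
g(9) = mex{0,1,2} = 3
g(10) = mex{0,2} = 1
g(11) = mex{0,1,2} = 3
So g(11) = 3.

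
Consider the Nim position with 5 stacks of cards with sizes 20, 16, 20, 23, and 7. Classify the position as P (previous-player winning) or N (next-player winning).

In binary:
  10100  (20)
  10000  (16)
  10100  (20)
  10111  (23)
  00111  (7)
  -----
  00000  (0)
The nim-sum is 0, so this is a P-position: the player to move is in a losing position under optimal play.

P-position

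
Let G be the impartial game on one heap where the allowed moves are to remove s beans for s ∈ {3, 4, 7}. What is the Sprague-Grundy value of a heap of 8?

2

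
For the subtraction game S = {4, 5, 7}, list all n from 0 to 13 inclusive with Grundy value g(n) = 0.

Build the Grundy sequence with g(k) = mex{g(k−s) : s ∈ {4, 5, 7}, s ≤ k}:
g(0) = mex{} = 0
g(1) = mex{} = 0
g(2) = mex{} = 0
g(3) = mex{} = 0
g(4) = mex{0} = 1
g(5) = mex{0} = 1
g(6) = mex{0} = 1
g(7) = mex{0} = 1
g(8) = mex{0,1} = 2
g(9) = mex{0,1} = 2
g(10) = mex{0,1} = 2
g(11) = mex{1} = 0
g(12) = mex{1,2} = 0
g(13) = mex{1,2} = 0
The P-positions (g = 0) in 0..13 are 0, 1, 2, 3, 11, 12, 13.

0, 1, 2, 3, 11, 12, 13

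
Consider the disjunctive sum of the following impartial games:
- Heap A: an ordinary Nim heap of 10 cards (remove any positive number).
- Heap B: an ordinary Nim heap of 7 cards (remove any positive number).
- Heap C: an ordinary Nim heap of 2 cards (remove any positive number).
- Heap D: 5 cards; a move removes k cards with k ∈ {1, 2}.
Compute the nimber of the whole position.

Heap A is a plain Nim heap of size 10, so its Grundy value is 10.
Heap B is a plain Nim heap of size 7, so its Grundy value is 7.
Heap C is a plain Nim heap of size 2, so its Grundy value is 2.
Build the Grundy sequence for heap D with g(k) = mex{g(k−s) : s ∈ {1, 2}, s ≤ k}:
k:     0  1  2  3  4  5
g(k):  0  1  2  0  1  2
So g(5) = 2.
By the Sprague-Grundy theorem, the Grundy value of a sum of independent games is the XOR of the component values.
Combined value = 10 ⊕ 7 ⊕ 2 ⊕ 2 = 13.

13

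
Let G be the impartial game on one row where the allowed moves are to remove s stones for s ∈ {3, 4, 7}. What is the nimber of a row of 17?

Grundy values for subtraction set {3, 4, 7}:
k:     0  1  2  3  4  5  6  7  8  9 10 11 12 13 14 15 16 17
g(k):  0  0  0  1  1  1  2  2  2  3  0  0  0  1  1  1  2  2
So g(17) = 2.

2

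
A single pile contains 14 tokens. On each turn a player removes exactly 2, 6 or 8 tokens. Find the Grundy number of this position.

Build the Grundy sequence with g(k) = mex{g(k−s) : s ∈ {2, 6, 8}, s ≤ k}:
g(0) = mex{} = 0
g(1) = mex{} = 0
g(2) = mex{0} = 1
g(3) = mex{0} = 1
g(4) = mex{1} = 0
g(5) = mex{1} = 0
g(6) = mex{0} = 1
g(7) = mex{0} = 1
g(8) = mex{0,1} = 2
g(9) = mex{0,1} = 2
g(10) = mex{0,1,2} = 3
g(11) = mex{0,1,2} = 3
g(12) = mex{0,1,3} = 2
g(13) = mex{0,1,3} = 2
g(14) = mex{1,2} = 0
So g(14) = 0.

0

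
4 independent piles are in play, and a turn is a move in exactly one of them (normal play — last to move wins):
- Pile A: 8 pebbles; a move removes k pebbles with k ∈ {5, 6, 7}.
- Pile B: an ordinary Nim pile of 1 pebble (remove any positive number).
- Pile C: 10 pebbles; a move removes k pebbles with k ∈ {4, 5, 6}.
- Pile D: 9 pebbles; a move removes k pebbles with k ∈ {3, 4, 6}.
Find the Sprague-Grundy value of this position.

Grundy values for pile A (subtraction set {5, 6, 7}):
g(0) = mex{} = 0
g(1) = mex{} = 0
g(2) = mex{} = 0
g(3) = mex{} = 0
g(4) = mex{} = 0
g(5) = mex{0} = 1
g(6) = mex{0} = 1
g(7) = mex{0} = 1
g(8) = mex{0} = 1
So g(8) = 1.
Pile B is a plain Nim pile of size 1, so its Grundy value is 1.
For pile C, compute g(0), g(1), … with moves {4, 5, 6}:
k:     0  1  2  3  4  5  6  7  8  9 10
g(k):  0  0  0  0  1  1  1  1  2  2  0
So g(10) = 0.
Build the Grundy sequence for pile D with g(k) = mex{g(k−s) : s ∈ {3, 4, 6}, s ≤ k}:
k:     0  1  2  3  4  5  6  7  8  9
g(k):  0  0  0  1  1  1  2  2  2  0
So g(9) = 0.
The value of a disjunctive sum is the nim-sum of the parts.
Combined value = 1 ⊕ 1 ⊕ 0 ⊕ 0 = 0.

0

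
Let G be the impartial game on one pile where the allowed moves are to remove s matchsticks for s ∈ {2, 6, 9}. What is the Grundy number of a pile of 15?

Build the Grundy sequence with g(k) = mex{g(k−s) : s ∈ {2, 6, 9}, s ≤ k}:
k:     0  1  2  3  4  5  6  7  8  9 10 11 12 13 14 15
g(k):  0  0  1  1  0  0  1  1  0  2  1  3  0  2  1  0
So g(15) = 0.

0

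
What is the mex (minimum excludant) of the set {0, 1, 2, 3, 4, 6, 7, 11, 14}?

5

The values 0, 1, 2, 3, 4 are all present; 5 is the first non-negative integer missing from the set.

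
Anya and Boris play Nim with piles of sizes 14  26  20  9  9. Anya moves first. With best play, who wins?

Boris wins

Compute the nim-sum pairwise:
14 ⊕ 26 = 20
20 ⊕ 20 = 0
0 ⊕ 9 = 9
9 ⊕ 9 = 0
The nim-sum is 0, so this is a P-position: the player to move is in a losing position under optimal play; Anya is about to move from it and so loses — Boris wins.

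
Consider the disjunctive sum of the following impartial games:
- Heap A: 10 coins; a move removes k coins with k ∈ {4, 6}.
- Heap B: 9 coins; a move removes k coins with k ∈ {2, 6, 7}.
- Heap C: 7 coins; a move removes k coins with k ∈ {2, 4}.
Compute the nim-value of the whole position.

Grundy values for heap A (subtraction set {4, 6}):
k:     0  1  2  3  4  5  6  7  8  9 10
g(k):  0  0  0  0  1  1  1  1  2  2  0
So g(10) = 0.
Grundy values for heap B (subtraction set {2, 6, 7}):
g(0) = mex{} = 0
g(1) = mex{} = 0
g(2) = mex{0} = 1
g(3) = mex{0} = 1
g(4) = mex{1} = 0
g(5) = mex{1} = 0
g(6) = mex{0} = 1
g(7) = mex{0} = 1
g(8) = mex{0,1} = 2
g(9) = mex{1} = 0
So g(9) = 0.
Grundy values for heap C (subtraction set {2, 4}):
g(0) = mex{} = 0
g(1) = mex{} = 0
g(2) = mex{0} = 1
g(3) = mex{0} = 1
g(4) = mex{0,1} = 2
g(5) = mex{0,1} = 2
g(6) = mex{1,2} = 0
g(7) = mex{1,2} = 0
So g(7) = 0.
By the Sprague-Grundy theorem, the Grundy value of a sum of independent games is the XOR of the component values.
Combined value = 0 ⊕ 0 ⊕ 0 = 0.

0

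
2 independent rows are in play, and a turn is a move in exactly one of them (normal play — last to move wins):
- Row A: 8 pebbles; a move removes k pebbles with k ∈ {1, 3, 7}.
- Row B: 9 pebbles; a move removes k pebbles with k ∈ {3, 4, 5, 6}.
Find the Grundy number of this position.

0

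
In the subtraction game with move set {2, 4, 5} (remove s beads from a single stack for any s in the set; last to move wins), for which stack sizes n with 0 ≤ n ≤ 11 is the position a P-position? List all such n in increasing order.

0, 1, 7, 8

Compute g(0), g(1), … for moves {2, 4, 5}:
k:     0  1  2  3  4  5  6  7  8  9 10 11
g(k):  0  0  1  1  2  2  3  0  0  1  1  2
The P-positions (g = 0) in 0..11 are 0, 1, 7, 8.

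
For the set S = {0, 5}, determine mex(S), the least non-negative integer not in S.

0 is in the set but 1 is not, so the mex is 1.

1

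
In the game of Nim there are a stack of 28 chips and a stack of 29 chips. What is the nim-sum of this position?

1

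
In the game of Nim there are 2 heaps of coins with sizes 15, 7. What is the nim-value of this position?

8

Write each in binary and XOR column by column:
  1111  (15)
  0111  (7)
  ----
  1000  (8)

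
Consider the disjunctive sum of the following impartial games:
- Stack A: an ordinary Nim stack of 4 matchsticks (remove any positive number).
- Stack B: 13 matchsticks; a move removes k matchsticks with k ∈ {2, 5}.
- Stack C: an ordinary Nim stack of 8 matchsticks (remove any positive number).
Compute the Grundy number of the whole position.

13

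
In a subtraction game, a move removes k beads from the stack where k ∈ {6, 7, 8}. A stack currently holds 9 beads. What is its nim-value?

1

Build the Grundy sequence with g(k) = mex{g(k−s) : s ∈ {6, 7, 8}, s ≤ k}:
k:     0  1  2  3  4  5  6  7  8  9
g(k):  0  0  0  0  0  0  1  1  1  1
So g(9) = 1.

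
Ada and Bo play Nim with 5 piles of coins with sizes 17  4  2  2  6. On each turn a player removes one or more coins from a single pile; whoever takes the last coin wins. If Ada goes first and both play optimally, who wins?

Nim-sum: 17 ⊕ 4 ⊕ 2 ⊕ 2 ⊕ 6 = 19.
The nim-sum is 19 ≠ 0, so this is an N-position: the player to move can win; Ada has a winning move.

Ada wins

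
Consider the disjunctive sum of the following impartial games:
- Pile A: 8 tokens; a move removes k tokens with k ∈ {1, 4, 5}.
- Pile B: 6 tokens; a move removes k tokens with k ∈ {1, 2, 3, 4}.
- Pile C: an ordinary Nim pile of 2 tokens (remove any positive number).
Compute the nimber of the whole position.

3

Build the Grundy sequence for pile A with g(k) = mex{g(k−s) : s ∈ {1, 4, 5}, s ≤ k}:
g(0) = mex{} = 0
g(1) = mex{0} = 1
g(2) = mex{1} = 0
g(3) = mex{0} = 1
g(4) = mex{0,1} = 2
g(5) = mex{0,1,2} = 3
g(6) = mex{0,1,3} = 2
g(7) = mex{0,1,2} = 3
g(8) = mex{1,2,3} = 0
So g(8) = 0.
For pile B, compute g(0), g(1), … with moves {1, 2, 3, 4}:
k:     0  1  2  3  4  5  6
g(k):  0  1  2  3  4  0  1
So g(6) = 1.
Pile C is a plain Nim pile of size 2, so its Grundy value is 2.
By the Sprague-Grundy theorem, the Grundy value of a sum of independent games is the XOR of the component values.
Combined value = 0 XOR 1 XOR 2 = 3.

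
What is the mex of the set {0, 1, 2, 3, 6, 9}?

4

The values 0, 1, 2, 3 are all present; 4 is the first non-negative integer missing from the set.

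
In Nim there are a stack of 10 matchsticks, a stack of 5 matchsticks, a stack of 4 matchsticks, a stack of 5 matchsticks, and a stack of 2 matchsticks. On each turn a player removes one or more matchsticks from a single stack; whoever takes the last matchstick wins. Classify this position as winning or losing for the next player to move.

In binary:
  1010  (10)
  0101  (5)
  0100  (4)
  0101  (5)
  0010  (2)
  ----
  1100  (12)
The nim-sum is 12 ≠ 0, so this is an N-position: the player to move can win.

Winning position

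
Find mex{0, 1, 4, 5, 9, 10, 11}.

The values 0, 1 are all present; 2 is the first non-negative integer missing from the set.

2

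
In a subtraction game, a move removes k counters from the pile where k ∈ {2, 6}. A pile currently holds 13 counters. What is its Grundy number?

0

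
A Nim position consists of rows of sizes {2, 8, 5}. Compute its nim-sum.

15

Bitwise XOR of the heap sizes:
  0010  (2)
  1000  (8)
  0101  (5)
  ----
  1111  (15)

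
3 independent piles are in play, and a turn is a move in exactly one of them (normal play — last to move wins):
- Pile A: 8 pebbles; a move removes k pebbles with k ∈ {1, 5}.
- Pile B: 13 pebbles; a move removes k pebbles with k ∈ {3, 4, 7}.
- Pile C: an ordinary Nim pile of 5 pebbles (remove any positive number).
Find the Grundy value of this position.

For pile A, compute g(0), g(1), … with moves {1, 5}:
g(0) = mex{} = 0
g(1) = mex{0} = 1
g(2) = mex{1} = 0
g(3) = mex{0} = 1
g(4) = mex{1} = 0
g(5) = mex{0} = 1
g(6) = mex{1} = 0
g(7) = mex{0} = 1
g(8) = mex{1} = 0
So g(8) = 0.
Grundy values for pile B (subtraction set {3, 4, 7}):
k:     0  1  2  3  4  5  6  7  8  9 10 11 12 13
g(k):  0  0  0  1  1  1  2  2  2  3  0  0  0  1
So g(13) = 1.
Pile C is a plain Nim pile of size 5, so its Grundy value is 5.
The value of a disjunctive sum is the nim-sum of the parts.
Combined value = 0 XOR 1 XOR 5 = 4.

4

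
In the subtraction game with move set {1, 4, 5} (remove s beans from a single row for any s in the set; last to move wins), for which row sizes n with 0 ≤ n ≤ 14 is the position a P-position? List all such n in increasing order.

0, 2, 8, 10

Build the Grundy sequence with g(k) = mex{g(k−s) : s ∈ {1, 4, 5}, s ≤ k}:
k:     0  1  2  3  4  5  6  7  8  9 10 11 12 13 14
g(k):  0  1  0  1  2  3  2  3  0  1  0  1  2  3  2
The P-positions (g = 0) in 0..14 are 0, 2, 8, 10.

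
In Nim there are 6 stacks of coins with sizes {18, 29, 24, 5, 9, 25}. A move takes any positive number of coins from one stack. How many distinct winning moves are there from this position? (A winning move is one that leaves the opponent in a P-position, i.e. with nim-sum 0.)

1

Compute the nim-sum pairwise:
18 ⊕ 29 = 15
15 ⊕ 24 = 23
23 ⊕ 5 = 18
18 ⊕ 9 = 27
27 ⊕ 25 = 2
The overall nim-sum is X = 2. A stack of size p has a winning move iff p XOR X < p (reduce it to p XOR X).
  18: 18 XOR 2 = 16 < 18 — winning move (to 16).
  29: 29 XOR 2 = 31 ≥ 29 — no move.
  24: 24 XOR 2 = 26 ≥ 24 — no move.
  5: 5 XOR 2 = 7 ≥ 5 — no move.
  9: 9 XOR 2 = 11 ≥ 9 — no move.
  25: 25 XOR 2 = 27 ≥ 25 — no move.
That gives 1 winning move.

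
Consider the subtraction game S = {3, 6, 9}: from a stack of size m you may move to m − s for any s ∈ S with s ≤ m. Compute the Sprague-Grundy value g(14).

Compute g(0), g(1), … for moves {3, 6, 9}:
g(0) = mex{} = 0
g(1) = mex{} = 0
g(2) = mex{} = 0
g(3) = mex{0} = 1
g(4) = mex{0} = 1
g(5) = mex{0} = 1
g(6) = mex{0,1} = 2
g(7) = mex{0,1} = 2
g(8) = mex{0,1} = 2
g(9) = mex{0,1,2} = 3
g(10) = mex{0,1,2} = 3
g(11) = mex{0,1,2} = 3
g(12) = mex{1,2,3} = 0
g(13) = mex{1,2,3} = 0
g(14) = mex{1,2,3} = 0
So g(14) = 0.

0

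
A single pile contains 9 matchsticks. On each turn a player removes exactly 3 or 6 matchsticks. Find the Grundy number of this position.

0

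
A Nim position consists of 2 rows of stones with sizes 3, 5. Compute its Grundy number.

6

In binary:
  011  (3)
  101  (5)
  ---
  110  (6)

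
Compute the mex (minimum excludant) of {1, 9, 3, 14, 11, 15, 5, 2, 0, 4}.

The values 0, 1, 2, 3, 4, 5 are all present; 6 is the first non-negative integer missing from the set.

6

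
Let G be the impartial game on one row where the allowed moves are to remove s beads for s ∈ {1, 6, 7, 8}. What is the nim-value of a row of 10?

2

Build the Grundy sequence with g(k) = mex{g(k−s) : s ∈ {1, 6, 7, 8}, s ≤ k}:
g(0) = mex{} = 0
g(1) = mex{0} = 1
g(2) = mex{1} = 0
g(3) = mex{0} = 1
g(4) = mex{1} = 0
g(5) = mex{0} = 1
g(6) = mex{0,1} = 2
g(7) = mex{0,1,2} = 3
g(8) = mex{0,1,3} = 2
g(9) = mex{0,1,2} = 3
g(10) = mex{0,1,3} = 2
So g(10) = 2.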